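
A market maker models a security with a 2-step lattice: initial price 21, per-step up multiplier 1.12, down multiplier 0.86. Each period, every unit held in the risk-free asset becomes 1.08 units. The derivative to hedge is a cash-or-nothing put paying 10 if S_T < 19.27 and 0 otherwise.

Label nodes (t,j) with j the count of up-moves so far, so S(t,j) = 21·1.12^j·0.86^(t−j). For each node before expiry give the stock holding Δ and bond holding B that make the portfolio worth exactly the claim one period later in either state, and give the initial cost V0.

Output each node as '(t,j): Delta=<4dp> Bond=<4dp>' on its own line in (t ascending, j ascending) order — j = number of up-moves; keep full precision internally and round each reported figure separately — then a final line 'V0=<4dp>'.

Risk-neutral probability p* = (R−d)/(u−d) = (1.08−0.86)/(1.12−0.86) = 0.8462.
Terminal values V(2,·): V(2,0)=10.0000, V(2,1)=0.0000, V(2,2)=0.0000
(1,0): S=18.0600. Δ = (V_up−V_dn)/(S_up−S_dn) = (0.0000−10.0000)/(20.2272−15.5316) = -2.1297. V = [p*·0.0000 + (1−p*)·10.0000]/1.08 = 1.4245. B = V − Δ·S = 39.8860.
(1,1): S=23.5200. Δ = (V_up−V_dn)/(S_up−S_dn) = (0.0000−0.0000)/(26.3424−20.2272) = 0.0000. V = [p*·0.0000 + (1−p*)·0.0000]/1.08 = 0.0000. B = V − Δ·S = 0.0000.
(0,0): S=21.0000. Δ = (V_up−V_dn)/(S_up−S_dn) = (0.0000−1.4245)/(23.5200−18.0600) = -0.2609. V = [p*·0.0000 + (1−p*)·1.4245]/1.08 = 0.2029. B = V − Δ·S = 5.6818.
The time-0 hedge costs 0.2029, which is the no-arbitrage price.

(0,0): Delta=-0.2609 Bond=5.6818
(1,0): Delta=-2.1297 Bond=39.8860
(1,1): Delta=0.0000 Bond=0.0000
V0=0.2029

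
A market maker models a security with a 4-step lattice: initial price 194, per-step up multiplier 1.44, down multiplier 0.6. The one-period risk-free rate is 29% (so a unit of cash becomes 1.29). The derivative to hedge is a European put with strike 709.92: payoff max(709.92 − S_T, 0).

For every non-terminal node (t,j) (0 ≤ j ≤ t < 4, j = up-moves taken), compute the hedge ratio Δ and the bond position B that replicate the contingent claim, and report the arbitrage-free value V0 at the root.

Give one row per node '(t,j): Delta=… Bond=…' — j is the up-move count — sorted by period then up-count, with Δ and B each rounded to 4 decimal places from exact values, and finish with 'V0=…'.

(0,0): Delta=-0.8031 Bond=238.5979
(1,0): Delta=-1.0000 Bond=330.7046
(1,1): Delta=-0.7853 Bond=302.8101
(2,0): Delta=-1.0000 Bond=426.6090
(2,1): Delta=-1.0000 Bond=426.6090
(2,2): Delta=-0.7659 Bond=382.8024
(3,0): Delta=-1.0000 Bond=550.3256
(3,1): Delta=-1.0000 Bond=550.3256
(3,2): Delta=-1.0000 Bond=550.3256
(3,3): Delta=-0.7447 Bond=481.5302
V0=82.7868

The replicating-portfolio and risk-neutral prices coincide; use p* = (1.29−0.6)/(1.44−0.6) = 0.8214 for the latter.
Terminal values V(4,·): V(4,0)=684.7776, V(4,1)=649.5782, V(4,2)=565.0998, V(4,3)=362.3515, V(4,4)=0.0000
(3,0): S=41.9040. Δ = (V_up−V_dn)/(S_up−S_dn) = (649.5782−684.7776)/(60.3418−25.1424) = -1.0000. V = [p*·649.5782 + (1−p*)·684.7776]/1.29 = 508.4216. B = V − Δ·S = 550.3256.
(3,1): S=100.5696. Δ = (V_up−V_dn)/(S_up−S_dn) = (565.0998−649.5782)/(144.8202−60.3418) = -1.0000. V = [p*·565.0998 + (1−p*)·649.5782]/1.29 = 449.7560. B = V − Δ·S = 550.3256.
(3,2): S=241.3670. Δ = (V_up−V_dn)/(S_up−S_dn) = (362.3515−565.0998)/(347.5685−144.8202) = -1.0000. V = [p*·362.3515 + (1−p*)·565.0998]/1.29 = 308.9585. B = V − Δ·S = 550.3256.
(3,3): S=579.2809. Δ = (V_up−V_dn)/(S_up−S_dn) = (0.0000−362.3515)/(834.1645−347.5685) = -0.7447. V = [p*·0.0000 + (1−p*)·362.3515]/1.29 = 50.1594. B = V − Δ·S = 481.5302.
(2,0): S=69.8400. Δ = (V_up−V_dn)/(S_up−S_dn) = (449.7560−508.4216)/(100.5696−41.9040) = -1.0000. V = [p*·449.7560 + (1−p*)·508.4216]/1.29 = 356.7690. B = V − Δ·S = 426.6090.
(2,1): S=167.6160. Δ = (V_up−V_dn)/(S_up−S_dn) = (308.9585−449.7560)/(241.3670−100.5696) = -1.0000. V = [p*·308.9585 + (1−p*)·449.7560]/1.29 = 258.9930. B = V − Δ·S = 426.6090.
(2,2): S=402.2784. Δ = (V_up−V_dn)/(S_up−S_dn) = (50.1594−308.9585)/(579.2809−241.3670) = -0.7659. V = [p*·50.1594 + (1−p*)·308.9585]/1.29 = 74.7082. B = V − Δ·S = 382.8024.
(1,0): S=116.4000. Δ = (V_up−V_dn)/(S_up−S_dn) = (258.9930−356.7690)/(167.6160−69.8400) = -1.0000. V = [p*·258.9930 + (1−p*)·356.7690]/1.29 = 214.3046. B = V − Δ·S = 330.7046.
(1,1): S=279.3600. Δ = (V_up−V_dn)/(S_up−S_dn) = (74.7082−258.9930)/(402.2784−167.6160) = -0.7853. V = [p*·74.7082 + (1−p*)·258.9930]/1.29 = 83.4234. B = V − Δ·S = 302.8101.
(0,0): S=194.0000. Δ = (V_up−V_dn)/(S_up−S_dn) = (83.4234−214.3046)/(279.3600−116.4000) = -0.8031. V = [p*·83.4234 + (1−p*)·214.3046]/1.29 = 82.7868. B = V − Δ·S = 238.5979.
Root portfolio cost Δ·194+B reproduces V0=82.7868.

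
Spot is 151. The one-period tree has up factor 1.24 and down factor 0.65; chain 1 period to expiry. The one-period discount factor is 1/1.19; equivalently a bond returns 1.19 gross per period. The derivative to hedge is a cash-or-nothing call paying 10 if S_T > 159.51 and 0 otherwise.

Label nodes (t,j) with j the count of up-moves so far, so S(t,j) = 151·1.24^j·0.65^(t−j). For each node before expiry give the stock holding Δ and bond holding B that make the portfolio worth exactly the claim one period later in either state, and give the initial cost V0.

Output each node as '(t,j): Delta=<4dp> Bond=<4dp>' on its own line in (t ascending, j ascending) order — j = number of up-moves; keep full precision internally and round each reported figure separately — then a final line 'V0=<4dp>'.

(0,0): Delta=0.1122 Bond=-9.2579
V0=7.6912

No-arbitrage ⇒ martingale measure with p* = (R−d)/(u−d) = 0.9153.
At expiry t=1: V(1,0)=0.0000, V(1,1)=10.0000
  t=0,j=0: stock 151.0000 → up 187.2400 (V=10.0000), down 98.1500 (V=0.0000). Price 7.6912; hedge Δ=0.1122, bond B=-9.2579.
The time-0 hedge costs 7.6912, which is the no-arbitrage price.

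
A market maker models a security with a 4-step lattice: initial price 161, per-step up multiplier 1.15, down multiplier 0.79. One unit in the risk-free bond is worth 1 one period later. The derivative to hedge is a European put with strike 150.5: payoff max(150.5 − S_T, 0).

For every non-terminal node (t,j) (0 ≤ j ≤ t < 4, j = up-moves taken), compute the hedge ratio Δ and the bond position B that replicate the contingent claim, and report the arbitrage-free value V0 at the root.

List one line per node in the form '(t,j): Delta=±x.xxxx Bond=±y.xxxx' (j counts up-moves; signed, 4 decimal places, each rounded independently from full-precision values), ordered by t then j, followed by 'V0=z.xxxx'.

(0,0): Delta=-0.3830 Bond=80.5461
(1,0): Delta=-0.6809 Bond=118.4357
(1,1): Delta=-0.2368 Bond=53.4821
(2,0): Delta=-1.0000 Bond=150.5000
(2,1): Delta=-0.5243 Bond=95.5327
(2,2): Delta=-0.0958 Bond=23.4460
(3,0): Delta=-1.0000 Bond=150.5000
(3,1): Delta=-1.0000 Bond=150.5000
(3,2): Delta=-0.2909 Bond=56.2704
(3,3): Delta=0.0000 Bond=0.0000
V0=18.8845

The replicating-portfolio and risk-neutral prices coincide; use p* = (1−0.79)/(1.15−0.79) = 0.5833 for the latter.
Payoff layer (t=4): V(4,0)=87.7904, V(4,1)=59.2138, V(4,2)=17.6151, V(4,3)=0.0000, V(4,4)=0.0000
Node (3,0) S=79.3793: V=(p*·59.2138+(1−p*)·87.7904)/1=71.1207; Δ=(59.2138−87.7904)/(91.2862−62.7096)=-1.0000; B=V−Δ·S=150.5000
Node (3,1) S=115.5521: V=(p*·17.6151+(1−p*)·59.2138)/1=34.9479; Δ=(17.6151−59.2138)/(132.8849−91.2862)=-1.0000; B=V−Δ·S=150.5000
Node (3,2) S=168.2088: V=(p*·0.0000+(1−p*)·17.6151)/1=7.3396; Δ=(0.0000−17.6151)/(193.4401−132.8849)=-0.2909; B=V−Δ·S=56.2704
Node (3,3) S=244.8609: V=(p*·0.0000+(1−p*)·0.0000)/1=0.0000; Δ=(0.0000−0.0000)/(281.5900−193.4401)=0.0000; B=V−Δ·S=0.0000
Node (2,0) S=100.4801: V=(p*·34.9479+(1−p*)·71.1207)/1=50.0199; Δ=(34.9479−71.1207)/(115.5521−79.3793)=-1.0000; B=V−Δ·S=150.5000
Node (2,1) S=146.2685: V=(p*·7.3396+(1−p*)·34.9479)/1=18.8431; Δ=(7.3396−34.9479)/(168.2088−115.5521)=-0.5243; B=V−Δ·S=95.5327
Node (2,2) S=212.9225: V=(p*·0.0000+(1−p*)·7.3396)/1=3.0582; Δ=(0.0000−7.3396)/(244.8609−168.2088)=-0.0958; B=V−Δ·S=23.4460
Node (1,0) S=127.1900: V=(p*·18.8431+(1−p*)·50.0199)/1=31.8334; Δ=(18.8431−50.0199)/(146.2685−100.4801)=-0.6809; B=V−Δ·S=118.4357
Node (1,1) S=185.1500: V=(p*·3.0582+(1−p*)·18.8431)/1=9.6352; Δ=(3.0582−18.8431)/(212.9225−146.2685)=-0.2368; B=V−Δ·S=53.4821
Node (0,0) S=161.0000: V=(p*·9.6352+(1−p*)·31.8334)/1=18.8845; Δ=(9.6352−31.8334)/(185.1500−127.1900)=-0.3830; B=V−Δ·S=80.5461
Self-financing check: at every node Δ·S+B equals the discounted successor values.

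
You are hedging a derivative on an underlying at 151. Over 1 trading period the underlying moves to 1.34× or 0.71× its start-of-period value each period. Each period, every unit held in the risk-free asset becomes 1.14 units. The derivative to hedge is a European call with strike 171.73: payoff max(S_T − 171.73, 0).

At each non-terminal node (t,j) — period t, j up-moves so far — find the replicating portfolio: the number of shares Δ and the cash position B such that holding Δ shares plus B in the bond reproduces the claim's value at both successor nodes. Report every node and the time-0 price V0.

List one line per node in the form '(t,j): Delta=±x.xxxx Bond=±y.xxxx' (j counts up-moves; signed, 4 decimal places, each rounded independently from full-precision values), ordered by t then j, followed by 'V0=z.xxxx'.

Since d<R<u, set p* = (R−d)/(u−d) = 0.6825; price each node as the discounted p*-expectation of its children.
Payoff layer (t=1): V(1,0)=0.0000, V(1,1)=30.6100
  t=0,j=0: stock 151.0000 → up 202.3400 (V=30.6100), down 107.2100 (V=0.0000). Price 18.3268; hedge Δ=0.3218, bond B=-30.2605.
Self-financing check: at every node Δ·S+B equals the discounted successor values.

(0,0): Delta=0.3218 Bond=-30.2605
V0=18.3268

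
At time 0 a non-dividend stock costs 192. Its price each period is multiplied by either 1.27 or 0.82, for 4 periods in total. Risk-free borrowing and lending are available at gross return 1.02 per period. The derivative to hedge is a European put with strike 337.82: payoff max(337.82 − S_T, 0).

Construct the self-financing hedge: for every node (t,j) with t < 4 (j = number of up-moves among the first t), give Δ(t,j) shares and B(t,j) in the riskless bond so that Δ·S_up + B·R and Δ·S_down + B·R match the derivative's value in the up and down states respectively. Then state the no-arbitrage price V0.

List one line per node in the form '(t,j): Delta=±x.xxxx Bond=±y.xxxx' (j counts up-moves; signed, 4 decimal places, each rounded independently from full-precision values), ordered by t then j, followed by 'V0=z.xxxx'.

(0,0): Delta=-0.8452 Bond=288.2016
(1,0): Delta=-1.0000 Bond=318.3353
(1,1): Delta=-0.7203 Bond=263.5036
(2,0): Delta=-1.0000 Bond=324.7020
(2,1): Delta=-1.0000 Bond=324.7020
(2,2): Delta=-0.4945 Bond=198.8631
(3,0): Delta=-1.0000 Bond=331.1961
(3,1): Delta=-1.0000 Bond=331.1961
(3,2): Delta=-1.0000 Bond=331.1961
(3,3): Delta=-0.0866 Bond=42.3958
V0=125.9207

Since d<R<u, set p* = (R−d)/(u−d) = 0.4444; price each node as the discounted p*-expectation of its children.
Terminal payoffs: V(4,0)=251.0126, V(4,1)=203.3744, V(4,2)=129.5933, V(4,3)=15.3226, V(4,4)=0.0000
(3,0): S=105.8627. Δ = (V_up−V_dn)/(S_up−S_dn) = (203.3744−251.0126)/(134.4456−86.8074) = -1.0000. V = [p*·203.3744 + (1−p*)·251.0126]/1.02 = 225.3334. B = V − Δ·S = 331.1961.
(3,1): S=163.9580. Δ = (V_up−V_dn)/(S_up−S_dn) = (129.5933−203.3744)/(208.2267−134.4456) = -1.0000. V = [p*·129.5933 + (1−p*)·203.3744]/1.02 = 167.2381. B = V − Δ·S = 331.1961.
(3,2): S=253.9350. Δ = (V_up−V_dn)/(S_up−S_dn) = (15.3226−129.5933)/(322.4974−208.2267) = -1.0000. V = [p*·15.3226 + (1−p*)·129.5933]/1.02 = 77.2611. B = V − Δ·S = 331.1961.
(3,3): S=393.2895. Δ = (V_up−V_dn)/(S_up−S_dn) = (0.0000−15.3226)/(499.4777−322.4974) = -0.0866. V = [p*·0.0000 + (1−p*)·15.3226]/1.02 = 8.3456. B = V − Δ·S = 42.3958.
(2,0): S=129.1008. Δ = (V_up−V_dn)/(S_up−S_dn) = (167.2381−225.3334)/(163.9580−105.8627) = -1.0000. V = [p*·167.2381 + (1−p*)·225.3334]/1.02 = 195.6012. B = V − Δ·S = 324.7020.
(2,1): S=199.9488. Δ = (V_up−V_dn)/(S_up−S_dn) = (77.2611−167.2381)/(253.9350−163.9580) = -1.0000. V = [p*·77.2611 + (1−p*)·167.2381]/1.02 = 124.7532. B = V − Δ·S = 324.7020.
(2,2): S=309.6768. Δ = (V_up−V_dn)/(S_up−S_dn) = (8.3456−77.2611)/(393.2895−253.9350) = -0.4945. V = [p*·8.3456 + (1−p*)·77.2611]/1.02 = 45.7177. B = V − Δ·S = 198.8631.
(1,0): S=157.4400. Δ = (V_up−V_dn)/(S_up−S_dn) = (124.7532−195.6012)/(199.9488−129.1008) = -1.0000. V = [p*·124.7532 + (1−p*)·195.6012]/1.02 = 160.8953. B = V − Δ·S = 318.3353.
(1,1): S=243.8400. Δ = (V_up−V_dn)/(S_up−S_dn) = (45.7177−124.7532)/(309.6768−199.9488) = -0.7203. V = [p*·45.7177 + (1−p*)·124.7532]/1.02 = 87.8689. B = V − Δ·S = 263.5036.
(0,0): S=192.0000. Δ = (V_up−V_dn)/(S_up−S_dn) = (87.8689−160.8953)/(243.8400−157.4400) = -0.8452. V = [p*·87.8689 + (1−p*)·160.8953]/1.02 = 125.9207. B = V − Δ·S = 288.2016.
The time-0 hedge costs 125.9207, which is the no-arbitrage price.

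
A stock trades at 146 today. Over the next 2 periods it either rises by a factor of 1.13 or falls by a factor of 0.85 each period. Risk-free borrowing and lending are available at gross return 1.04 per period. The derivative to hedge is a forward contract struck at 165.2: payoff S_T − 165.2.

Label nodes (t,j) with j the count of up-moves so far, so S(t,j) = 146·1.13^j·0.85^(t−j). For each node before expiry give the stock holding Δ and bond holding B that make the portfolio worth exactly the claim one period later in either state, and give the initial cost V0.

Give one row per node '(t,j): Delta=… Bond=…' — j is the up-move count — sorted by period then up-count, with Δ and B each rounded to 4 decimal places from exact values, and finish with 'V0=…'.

(0,0): Delta=1.0000 Bond=-152.7367
(1,0): Delta=1.0000 Bond=-158.8462
(1,1): Delta=1.0000 Bond=-158.8462
V0=-6.7367

No-arbitrage ⇒ martingale measure with p* = (R−d)/(u−d) = 0.6786.
Terminal payoffs: V(2,0)=-59.7150, V(2,1)=-24.9670, V(2,2)=21.2274
(1,0): S=124.1000. Δ = (V_up−V_dn)/(S_up−S_dn) = (-24.9670−-59.7150)/(140.2330−105.4850) = 1.0000. V = [p*·-24.9670 + (1−p*)·-59.7150]/1.04 = -34.7462. B = V − Δ·S = -158.8462.
(1,1): S=164.9800. Δ = (V_up−V_dn)/(S_up−S_dn) = (21.2274−-24.9670)/(186.4274−140.2330) = 1.0000. V = [p*·21.2274 + (1−p*)·-24.9670]/1.04 = 6.1338. B = V − Δ·S = -158.8462.
(0,0): S=146.0000. Δ = (V_up−V_dn)/(S_up−S_dn) = (6.1338−-34.7462)/(164.9800−124.1000) = 1.0000. V = [p*·6.1338 + (1−p*)·-34.7462]/1.04 = -6.7367. B = V − Δ·S = -152.7367.
Root portfolio cost Δ·146+B reproduces V0=-6.7367.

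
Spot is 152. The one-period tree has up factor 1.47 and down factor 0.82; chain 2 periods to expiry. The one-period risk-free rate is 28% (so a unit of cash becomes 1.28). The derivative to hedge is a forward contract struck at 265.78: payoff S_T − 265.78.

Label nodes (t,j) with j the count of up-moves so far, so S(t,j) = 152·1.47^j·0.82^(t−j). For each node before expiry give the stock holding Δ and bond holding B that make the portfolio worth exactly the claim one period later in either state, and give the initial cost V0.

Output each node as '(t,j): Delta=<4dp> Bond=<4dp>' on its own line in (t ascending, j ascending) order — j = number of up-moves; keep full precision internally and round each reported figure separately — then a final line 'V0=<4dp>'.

(0,0): Delta=1.0000 Bond=-162.2192
(1,0): Delta=1.0000 Bond=-207.6406
(1,1): Delta=1.0000 Bond=-207.6406
V0=-10.2192

Under the risk-neutral measure, an up-move has probability p* = (R−d)/(u−d) = 0.7077 and values discount at R = 1.28.
Terminal values V(2,·): V(2,0)=-163.5752, V(2,1)=-82.5592, V(2,2)=62.6768
(1,0): S=124.6400. Δ = (V_up−V_dn)/(S_up−S_dn) = (-82.5592−-163.5752)/(183.2208−102.2048) = 1.0000. V = [p*·-82.5592 + (1−p*)·-163.5752]/1.28 = -83.0006. B = V − Δ·S = -207.6406.
(1,1): S=223.4400. Δ = (V_up−V_dn)/(S_up−S_dn) = (62.6768−-82.5592)/(328.4568−183.2208) = 1.0000. V = [p*·62.6768 + (1−p*)·-82.5592]/1.28 = 15.7994. B = V − Δ·S = -207.6406.
(0,0): S=152.0000. Δ = (V_up−V_dn)/(S_up−S_dn) = (15.7994−-83.0006)/(223.4400−124.6400) = 1.0000. V = [p*·15.7994 + (1−p*)·-83.0006]/1.28 = -10.2192. B = V − Δ·S = -162.2192.
Self-financing check: at every node Δ·S+B equals the discounted successor values.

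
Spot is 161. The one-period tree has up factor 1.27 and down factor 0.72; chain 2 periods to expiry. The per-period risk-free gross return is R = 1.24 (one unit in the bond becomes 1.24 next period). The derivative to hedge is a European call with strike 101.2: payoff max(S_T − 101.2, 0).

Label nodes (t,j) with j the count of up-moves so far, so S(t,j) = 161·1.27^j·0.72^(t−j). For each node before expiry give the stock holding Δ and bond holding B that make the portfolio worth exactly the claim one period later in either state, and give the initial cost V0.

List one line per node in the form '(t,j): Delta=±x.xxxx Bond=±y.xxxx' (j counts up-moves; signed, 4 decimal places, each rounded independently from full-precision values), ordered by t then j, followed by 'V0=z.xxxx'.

The replicating-portfolio and risk-neutral prices coincide; use p* = (1.24−0.72)/(1.27−0.72) = 0.9455 for the latter.
At expiry t=2: V(2,0)=0.0000, V(2,1)=46.0184, V(2,2)=158.4769
Node (1,0) S=115.9200: V=(p*·46.0184+(1−p*)·0.0000)/1.24=35.0873; Δ=(46.0184−0.0000)/(147.2184−83.4624)=0.7218; B=V−Δ·S=-48.5825
Node (1,1) S=204.4700: V=(p*·158.4769+(1−p*)·46.0184)/1.24=122.8571; Δ=(158.4769−46.0184)/(259.6769−147.2184)=1.0000; B=V−Δ·S=-81.6129
Node (0,0) S=161.0000: V=(p*·122.8571+(1−p*)·35.0873)/1.24=95.2175; Δ=(122.8571−35.0873)/(204.4700−115.9200)=0.9912; B=V−Δ·S=-64.3639
Root portfolio cost Δ·161+B reproduces V0=95.2175.

(0,0): Delta=0.9912 Bond=-64.3639
(1,0): Delta=0.7218 Bond=-48.5825
(1,1): Delta=1.0000 Bond=-81.6129
V0=95.2175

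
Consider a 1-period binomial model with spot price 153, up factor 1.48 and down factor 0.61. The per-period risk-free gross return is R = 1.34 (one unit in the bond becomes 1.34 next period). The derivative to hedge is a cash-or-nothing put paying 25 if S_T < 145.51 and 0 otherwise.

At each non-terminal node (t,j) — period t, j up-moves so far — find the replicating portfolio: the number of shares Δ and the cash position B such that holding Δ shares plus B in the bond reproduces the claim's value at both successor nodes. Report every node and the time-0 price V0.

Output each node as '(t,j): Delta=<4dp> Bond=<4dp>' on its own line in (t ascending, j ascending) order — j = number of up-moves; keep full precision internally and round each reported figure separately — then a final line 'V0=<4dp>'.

Risk-neutral probability p* = (R−d)/(u−d) = (1.34−0.61)/(1.48−0.61) = 0.8391.
Payoff layer (t=1): V(1,0)=25.0000, V(1,1)=0.0000
  t=0,j=0: stock 153.0000 → up 226.4400 (V=0.0000), down 93.3300 (V=25.0000). Price 3.0022; hedge Δ=-0.1878, bond B=31.7379.
Root portfolio cost Δ·153+B reproduces V0=3.0022.

(0,0): Delta=-0.1878 Bond=31.7379
V0=3.0022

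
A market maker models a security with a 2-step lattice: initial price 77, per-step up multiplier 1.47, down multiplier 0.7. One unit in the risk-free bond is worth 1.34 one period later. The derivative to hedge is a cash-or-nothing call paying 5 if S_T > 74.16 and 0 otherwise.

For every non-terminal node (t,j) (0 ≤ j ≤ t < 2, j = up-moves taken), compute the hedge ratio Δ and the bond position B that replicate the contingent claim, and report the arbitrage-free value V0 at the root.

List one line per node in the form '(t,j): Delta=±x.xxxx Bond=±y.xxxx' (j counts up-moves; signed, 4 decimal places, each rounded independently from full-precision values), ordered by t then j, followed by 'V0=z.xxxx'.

(0,0): Delta=0.0106 Bond=1.8871
(1,0): Delta=0.1205 Bond=-3.3921
(1,1): Delta=0.0000 Bond=3.7313
V0=2.7052

Under the risk-neutral measure, an up-move has probability p* = (R−d)/(u−d) = 0.8312 and values discount at R = 1.34.
Terminal values V(2,·): V(2,0)=0.0000, V(2,1)=5.0000, V(2,2)=5.0000
Node (1,0) S=53.9000: V=(p*·5.0000+(1−p*)·0.0000)/1.34=3.1014; Δ=(5.0000−0.0000)/(79.2330−37.7300)=0.1205; B=V−Δ·S=-3.3921
Node (1,1) S=113.1900: V=(p*·5.0000+(1−p*)·5.0000)/1.34=3.7313; Δ=(5.0000−5.0000)/(166.3893−79.2330)=0.0000; B=V−Δ·S=3.7313
Node (0,0) S=77.0000: V=(p*·3.7313+(1−p*)·3.1014)/1.34=2.7052; Δ=(3.7313−3.1014)/(113.1900−53.9000)=0.0106; B=V−Δ·S=1.8871
The time-0 hedge costs 2.7052, which is the no-arbitrage price.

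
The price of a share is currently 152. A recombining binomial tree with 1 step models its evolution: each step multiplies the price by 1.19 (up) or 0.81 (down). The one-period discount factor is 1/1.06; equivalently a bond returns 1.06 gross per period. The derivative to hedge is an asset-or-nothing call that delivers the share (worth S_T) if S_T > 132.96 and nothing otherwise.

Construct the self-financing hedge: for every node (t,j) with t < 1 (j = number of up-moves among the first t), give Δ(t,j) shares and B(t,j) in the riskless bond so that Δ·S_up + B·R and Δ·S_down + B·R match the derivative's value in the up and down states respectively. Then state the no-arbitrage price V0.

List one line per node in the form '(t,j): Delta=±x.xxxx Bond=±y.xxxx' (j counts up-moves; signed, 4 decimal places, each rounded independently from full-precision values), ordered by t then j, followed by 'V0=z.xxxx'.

(0,0): Delta=3.1316 Bond=-363.7358
V0=112.2642

Risk-neutral probability p* = (R−d)/(u−d) = (1.06−0.81)/(1.19−0.81) = 0.6579.
Terminal payoffs: V(1,0)=0.0000, V(1,1)=180.8800
(0,0): S=152.0000. Δ = (V_up−V_dn)/(S_up−S_dn) = (180.8800−0.0000)/(180.8800−123.1200) = 3.1316. V = [p*·180.8800 + (1−p*)·0.0000]/1.06 = 112.2642. B = V − Δ·S = -363.7358.
Each (Δ,B) replicates both successor values, so the strategy is self-financing and V0 is arbitrage-free.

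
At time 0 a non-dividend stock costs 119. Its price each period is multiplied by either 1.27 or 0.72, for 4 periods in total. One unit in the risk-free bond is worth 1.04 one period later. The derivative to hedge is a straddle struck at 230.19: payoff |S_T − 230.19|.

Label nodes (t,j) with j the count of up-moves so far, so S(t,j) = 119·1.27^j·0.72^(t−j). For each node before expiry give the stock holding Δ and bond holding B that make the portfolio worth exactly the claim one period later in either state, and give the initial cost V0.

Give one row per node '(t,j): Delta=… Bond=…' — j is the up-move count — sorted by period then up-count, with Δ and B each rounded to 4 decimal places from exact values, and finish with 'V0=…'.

Under the risk-neutral measure, an up-move has probability p* = (R−d)/(u−d) = 0.5818 and values discount at R = 1.04.
Terminal values V(4,·): V(4,0)=198.2101, V(4,1)=173.7810, V(4,2)=130.6908, V(4,3)=54.6845, V(4,4)=79.3821
Node (3,0) S=44.4165: V=(p*·173.7810+(1−p*)·198.2101)/1.04=176.9200; Δ=(173.7810−198.2101)/(56.4090−31.9799)=-1.0000; B=V−Δ·S=221.3365
Node (3,1) S=78.3458: V=(p*·130.6908+(1−p*)·173.7810)/1.04=142.9907; Δ=(130.6908−173.7810)/(99.4992−56.4090)=-1.0000; B=V−Δ·S=221.3365
Node (3,2) S=138.1933: V=(p*·54.6845+(1−p*)·130.6908)/1.04=83.1433; Δ=(54.6845−130.6908)/(175.5055−99.4992)=-1.0000; B=V−Δ·S=221.3365
Node (3,3) S=243.7576: V=(p*·79.3821+(1−p*)·54.6845)/1.04=66.3981; Δ=(79.3821−54.6845)/(309.5721−175.5055)=0.1842; B=V−Δ·S=21.4934
Node (2,0) S=61.6896: V=(p*·142.9907+(1−p*)·176.9200)/1.04=151.1340; Δ=(142.9907−176.9200)/(78.3458−44.4165)=-1.0000; B=V−Δ·S=212.8236
Node (2,1) S=108.8136: V=(p*·83.1433+(1−p*)·142.9907)/1.04=104.0100; Δ=(83.1433−142.9907)/(138.1933−78.3458)=-1.0000; B=V−Δ·S=212.8236
Node (2,2) S=191.9351: V=(p*·66.3981+(1−p*)·83.1433)/1.04=70.5775; Δ=(66.3981−83.1433)/(243.7576−138.1933)=-0.1586; B=V−Δ·S=101.0233
Node (1,0) S=85.6800: V=(p*·104.0100+(1−p*)·151.1340)/1.04=118.9581; Δ=(104.0100−151.1340)/(108.8136−61.6896)=-1.0000; B=V−Δ·S=204.6381
Node (1,1) S=151.1300: V=(p*·70.5775+(1−p*)·104.0100)/1.04=81.3061; Δ=(70.5775−104.0100)/(191.9351−108.8136)=-0.4022; B=V−Δ·S=142.0924
Node (0,0) S=119.0000: V=(p*·81.3061+(1−p*)·118.9581)/1.04=93.3187; Δ=(81.3061−118.9581)/(151.1300−85.6800)=-0.5753; B=V−Δ·S=161.7768
Self-financing check: at every node Δ·S+B equals the discounted successor values.

(0,0): Delta=-0.5753 Bond=161.7768
(1,0): Delta=-1.0000 Bond=204.6381
(1,1): Delta=-0.4022 Bond=142.0924
(2,0): Delta=-1.0000 Bond=212.8236
(2,1): Delta=-1.0000 Bond=212.8236
(2,2): Delta=-0.1586 Bond=101.0233
(3,0): Delta=-1.0000 Bond=221.3365
(3,1): Delta=-1.0000 Bond=221.3365
(3,2): Delta=-1.0000 Bond=221.3365
(3,3): Delta=0.1842 Bond=21.4934
V0=93.3187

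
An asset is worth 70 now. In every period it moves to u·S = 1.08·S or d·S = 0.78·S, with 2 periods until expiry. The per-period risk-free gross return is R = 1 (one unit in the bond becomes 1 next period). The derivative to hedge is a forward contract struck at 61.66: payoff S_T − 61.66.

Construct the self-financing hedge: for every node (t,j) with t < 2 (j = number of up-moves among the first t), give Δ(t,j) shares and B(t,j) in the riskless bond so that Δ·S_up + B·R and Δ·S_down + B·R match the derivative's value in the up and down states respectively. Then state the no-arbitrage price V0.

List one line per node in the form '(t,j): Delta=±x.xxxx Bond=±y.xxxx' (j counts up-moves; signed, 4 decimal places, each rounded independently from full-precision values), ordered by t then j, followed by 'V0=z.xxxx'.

(0,0): Delta=1.0000 Bond=-61.6600
(1,0): Delta=1.0000 Bond=-61.6600
(1,1): Delta=1.0000 Bond=-61.6600
V0=8.3400

Risk-neutral probability p* = (R−d)/(u−d) = (1−0.78)/(1.08−0.78) = 0.7333.
Terminal values V(2,·): V(2,0)=-19.0720, V(2,1)=-2.6920, V(2,2)=19.9880
Node (1,0) S=54.6000: V=(p*·-2.6920+(1−p*)·-19.0720)/1=-7.0600; Δ=(-2.6920−-19.0720)/(58.9680−42.5880)=1.0000; B=V−Δ·S=-61.6600
Node (1,1) S=75.6000: V=(p*·19.9880+(1−p*)·-2.6920)/1=13.9400; Δ=(19.9880−-2.6920)/(81.6480−58.9680)=1.0000; B=V−Δ·S=-61.6600
Node (0,0) S=70.0000: V=(p*·13.9400+(1−p*)·-7.0600)/1=8.3400; Δ=(13.9400−-7.0600)/(75.6000−54.6000)=1.0000; B=V−Δ·S=-61.6600
Check: Δ(0,0)·S0 + B(0,0) = 8.3400 = V0.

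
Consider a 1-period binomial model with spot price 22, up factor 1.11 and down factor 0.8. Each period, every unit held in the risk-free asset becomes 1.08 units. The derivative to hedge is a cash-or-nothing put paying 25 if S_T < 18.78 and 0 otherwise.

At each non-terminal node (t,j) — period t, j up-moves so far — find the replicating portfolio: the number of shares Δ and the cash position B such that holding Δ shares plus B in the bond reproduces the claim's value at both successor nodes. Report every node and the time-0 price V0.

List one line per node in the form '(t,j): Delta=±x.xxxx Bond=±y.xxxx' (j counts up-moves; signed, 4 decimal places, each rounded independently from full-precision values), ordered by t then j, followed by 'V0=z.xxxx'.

The replicating-portfolio and risk-neutral prices coincide; use p* = (1.08−0.8)/(1.11−0.8) = 0.9032 for the latter.
At expiry t=1: V(1,0)=25.0000, V(1,1)=0.0000
Node (0,0) S=22.0000: V=(p*·0.0000+(1−p*)·25.0000)/1.08=2.2401; Δ=(0.0000−25.0000)/(24.4200−17.6000)=-3.6657; B=V−Δ·S=82.8853
The time-0 hedge costs 2.2401, which is the no-arbitrage price.

(0,0): Delta=-3.6657 Bond=82.8853
V0=2.2401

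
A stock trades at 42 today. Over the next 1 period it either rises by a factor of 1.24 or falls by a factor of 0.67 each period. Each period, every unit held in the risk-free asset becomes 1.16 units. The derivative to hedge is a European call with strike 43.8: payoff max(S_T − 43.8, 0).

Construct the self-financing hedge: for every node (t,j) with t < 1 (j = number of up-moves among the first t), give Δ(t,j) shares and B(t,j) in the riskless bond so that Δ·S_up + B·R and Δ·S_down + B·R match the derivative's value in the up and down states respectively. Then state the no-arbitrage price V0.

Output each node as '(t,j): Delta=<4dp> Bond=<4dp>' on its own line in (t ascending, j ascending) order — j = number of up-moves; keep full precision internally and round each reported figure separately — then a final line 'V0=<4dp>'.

(0,0): Delta=0.3459 Bond=-8.3902
V0=6.1361

The replicating-portfolio and risk-neutral prices coincide; use p* = (1.16−0.67)/(1.24−0.67) = 0.8596 for the latter.
Payoff layer (t=1): V(1,0)=0.0000, V(1,1)=8.2800
Node (0,0) S=42.0000: V=(p*·8.2800+(1−p*)·0.0000)/1.16=6.1361; Δ=(8.2800−0.0000)/(52.0800−28.1400)=0.3459; B=V−Δ·S=-8.3902
Check: Δ(0,0)·S0 + B(0,0) = 6.1361 = V0.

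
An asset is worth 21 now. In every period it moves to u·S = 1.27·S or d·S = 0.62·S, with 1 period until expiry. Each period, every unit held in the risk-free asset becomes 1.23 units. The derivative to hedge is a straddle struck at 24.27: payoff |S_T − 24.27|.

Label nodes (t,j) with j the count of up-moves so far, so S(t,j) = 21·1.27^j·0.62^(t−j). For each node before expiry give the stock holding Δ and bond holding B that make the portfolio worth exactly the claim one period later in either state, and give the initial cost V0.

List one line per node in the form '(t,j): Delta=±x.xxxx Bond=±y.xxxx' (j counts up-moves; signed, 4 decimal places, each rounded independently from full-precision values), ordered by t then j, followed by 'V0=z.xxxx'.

Since d<R<u, set p* = (R−d)/(u−d) = 0.9385; price each node as the discounted p*-expectation of its children.
At expiry t=1: V(1,0)=11.2500, V(1,1)=2.4000
(0,0): S=21.0000. Δ = (V_up−V_dn)/(S_up−S_dn) = (2.4000−11.2500)/(26.6700−13.0200) = -0.6484. V = [p*·2.4000 + (1−p*)·11.2500]/1.23 = 2.3940. B = V − Δ·S = 16.0094.
Root portfolio cost Δ·21+B reproduces V0=2.3940.

(0,0): Delta=-0.6484 Bond=16.0094
V0=2.3940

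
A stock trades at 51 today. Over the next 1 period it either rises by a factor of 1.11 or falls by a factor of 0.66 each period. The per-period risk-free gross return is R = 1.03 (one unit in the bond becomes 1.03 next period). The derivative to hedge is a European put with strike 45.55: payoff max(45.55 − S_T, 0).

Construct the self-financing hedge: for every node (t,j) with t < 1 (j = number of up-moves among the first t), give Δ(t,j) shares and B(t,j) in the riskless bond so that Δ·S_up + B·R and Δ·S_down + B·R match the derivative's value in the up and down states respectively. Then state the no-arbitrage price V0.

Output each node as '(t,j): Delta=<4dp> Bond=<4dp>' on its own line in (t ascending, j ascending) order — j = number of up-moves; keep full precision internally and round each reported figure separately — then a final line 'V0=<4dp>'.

Since d<R<u, set p* = (R−d)/(u−d) = 0.8222; price each node as the discounted p*-expectation of its children.
Terminal payoffs: V(1,0)=11.8900, V(1,1)=0.0000
  t=0,j=0: stock 51.0000 → up 56.6100 (V=0.0000), down 33.6600 (V=11.8900). Price 2.0522; hedge Δ=-0.5181, bond B=28.4744.
Root portfolio cost Δ·51+B reproduces V0=2.0522.

(0,0): Delta=-0.5181 Bond=28.4744
V0=2.0522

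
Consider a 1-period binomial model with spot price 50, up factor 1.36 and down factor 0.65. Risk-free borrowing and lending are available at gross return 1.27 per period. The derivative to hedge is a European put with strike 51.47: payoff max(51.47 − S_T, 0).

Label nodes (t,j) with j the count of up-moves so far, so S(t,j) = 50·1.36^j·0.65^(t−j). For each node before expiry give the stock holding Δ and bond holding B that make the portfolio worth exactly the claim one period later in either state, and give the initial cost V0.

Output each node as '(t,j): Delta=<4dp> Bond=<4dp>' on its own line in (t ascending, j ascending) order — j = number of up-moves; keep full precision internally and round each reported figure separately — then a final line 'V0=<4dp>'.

Since d<R<u, set p* = (R−d)/(u−d) = 0.8732; price each node as the discounted p*-expectation of its children.
Terminal payoffs: V(1,0)=18.9700, V(1,1)=0.0000
Node (0,0) S=50.0000: V=(p*·0.0000+(1−p*)·18.9700)/1.27=1.8934; Δ=(0.0000−18.9700)/(68.0000−32.5000)=-0.5344; B=V−Δ·S=28.6117
Self-financing check: at every node Δ·S+B equals the discounted successor values.

(0,0): Delta=-0.5344 Bond=28.6117
V0=1.8934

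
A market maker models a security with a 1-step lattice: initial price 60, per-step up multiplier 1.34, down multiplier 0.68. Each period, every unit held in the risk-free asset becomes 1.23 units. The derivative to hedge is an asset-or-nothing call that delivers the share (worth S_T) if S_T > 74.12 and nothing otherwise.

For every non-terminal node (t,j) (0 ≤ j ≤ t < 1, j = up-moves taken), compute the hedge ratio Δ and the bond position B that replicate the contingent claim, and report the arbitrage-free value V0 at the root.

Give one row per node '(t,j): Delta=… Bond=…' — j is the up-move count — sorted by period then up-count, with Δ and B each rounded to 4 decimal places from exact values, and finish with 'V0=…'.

(0,0): Delta=2.0303 Bond=-67.3466
V0=54.4715

Since d<R<u, set p* = (R−d)/(u−d) = 0.8333; price each node as the discounted p*-expectation of its children.
Terminal values V(1,·): V(1,0)=0.0000, V(1,1)=80.4000
  t=0,j=0: stock 60.0000 → up 80.4000 (V=80.4000), down 40.8000 (V=0.0000). Price 54.4715; hedge Δ=2.0303, bond B=-67.3466.
Self-financing check: at every node Δ·S+B equals the discounted successor values.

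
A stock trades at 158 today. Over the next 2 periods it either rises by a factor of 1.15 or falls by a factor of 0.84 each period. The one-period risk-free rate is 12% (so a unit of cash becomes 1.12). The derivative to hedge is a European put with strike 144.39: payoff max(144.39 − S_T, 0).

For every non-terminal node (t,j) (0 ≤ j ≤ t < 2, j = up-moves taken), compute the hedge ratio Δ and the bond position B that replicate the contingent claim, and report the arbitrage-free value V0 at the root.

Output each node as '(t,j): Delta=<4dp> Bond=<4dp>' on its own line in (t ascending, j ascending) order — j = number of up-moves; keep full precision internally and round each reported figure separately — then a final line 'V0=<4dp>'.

(0,0): Delta=-0.0580 Bond=9.4173
(1,0): Delta=-0.7998 Bond=108.9890
(1,1): Delta=0.0000 Bond=0.0000
V0=0.2457

The replicating-portfolio and risk-neutral prices coincide; use p* = (1.12−0.84)/(1.15−0.84) = 0.9032 for the latter.
Terminal values V(2,·): V(2,0)=32.9052, V(2,1)=0.0000, V(2,2)=0.0000
Node (1,0) S=132.7200: V=(p*·0.0000+(1−p*)·32.9052)/1.12=2.8432; Δ=(0.0000−32.9052)/(152.6280−111.4848)=-0.7998; B=V−Δ·S=108.9890
Node (1,1) S=181.7000: V=(p*·0.0000+(1−p*)·0.0000)/1.12=0.0000; Δ=(0.0000−0.0000)/(208.9550−152.6280)=0.0000; B=V−Δ·S=0.0000
Node (0,0) S=158.0000: V=(p*·0.0000+(1−p*)·2.8432)/1.12=0.2457; Δ=(0.0000−2.8432)/(181.7000−132.7200)=-0.0580; B=V−Δ·S=9.4173
Check: Δ(0,0)·S0 + B(0,0) = 0.2457 = V0.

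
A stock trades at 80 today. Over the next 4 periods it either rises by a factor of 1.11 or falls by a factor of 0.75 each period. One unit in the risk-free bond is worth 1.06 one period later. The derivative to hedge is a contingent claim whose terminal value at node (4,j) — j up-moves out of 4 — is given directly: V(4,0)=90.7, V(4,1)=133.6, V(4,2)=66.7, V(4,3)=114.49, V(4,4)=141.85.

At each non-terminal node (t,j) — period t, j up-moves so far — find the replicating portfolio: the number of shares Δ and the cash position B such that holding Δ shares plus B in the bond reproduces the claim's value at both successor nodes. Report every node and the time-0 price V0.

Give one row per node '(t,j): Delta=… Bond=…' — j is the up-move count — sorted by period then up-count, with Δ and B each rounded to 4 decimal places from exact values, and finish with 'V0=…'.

No-arbitrage ⇒ martingale measure with p* = (R−d)/(u−d) = 0.8611.
At expiry t=4: V(4,0)=90.7000, V(4,1)=133.6000, V(4,2)=66.7000, V(4,3)=114.4900, V(4,4)=141.8500
  t=3,j=0: stock 33.7500 → up 37.4625 (V=133.6000), down 25.3125 (V=90.7000). Price 120.4167; hedge Δ=3.5309, bond B=1.2500.
  t=3,j=1: stock 49.9500 → up 55.4445 (V=66.7000), down 37.4625 (V=133.6000). Price 71.6903; hedge Δ=-3.7204, bond B=257.5236.
  t=3,j=2: stock 73.9260 → up 82.0579 (V=114.4900), down 55.4445 (V=66.7000). Price 101.7476; hedge Δ=1.7957, bond B=-31.0024.
  t=3,j=3: stock 109.4105 → up 121.4456 (V=141.8500), down 82.0579 (V=114.4900). Price 130.2358; hedge Δ=0.6946, bond B=54.2358.
  t=2,j=0: stock 45.0000 → up 49.9500 (V=71.6903), down 33.7500 (V=120.4167). Price 74.0168; hedge Δ=-3.0078, bond B=209.3680.
  t=2,j=1: stock 66.6000 → up 73.9260 (V=101.7476), down 49.9500 (V=71.6903). Price 92.0500; hedge Δ=1.2536, bond B=8.5573.
  t=2,j=2: stock 98.5680 → up 109.4105 (V=130.2358), down 73.9260 (V=101.7476). Price 119.1313; hedge Δ=0.8028, bond B=39.9974.
  t=1,j=0: stock 60.0000 → up 66.6000 (V=92.0500), down 45.0000 (V=74.0168). Price 84.4768; hedge Δ=0.8349, bond B=34.3846.
  t=1,j=1: stock 88.8000 → up 98.5680 (V=119.1313), down 66.6000 (V=92.0500). Price 108.8396; hedge Δ=0.8471, bond B=33.6139.
  t=0,j=0: stock 80.0000 → up 88.8000 (V=108.8396), down 60.0000 (V=84.4768). Price 99.4867; hedge Δ=0.8459, bond B=31.8122.
Each (Δ,B) replicates both successor values, so the strategy is self-financing and V0 is arbitrage-free.

(0,0): Delta=0.8459 Bond=31.8122
(1,0): Delta=0.8349 Bond=34.3846
(1,1): Delta=0.8471 Bond=33.6139
(2,0): Delta=-3.0078 Bond=209.3680
(2,1): Delta=1.2536 Bond=8.5573
(2,2): Delta=0.8028 Bond=39.9974
(3,0): Delta=3.5309 Bond=1.2500
(3,1): Delta=-3.7204 Bond=257.5236
(3,2): Delta=1.7957 Bond=-31.0024
(3,3): Delta=0.6946 Bond=54.2358
V0=99.4867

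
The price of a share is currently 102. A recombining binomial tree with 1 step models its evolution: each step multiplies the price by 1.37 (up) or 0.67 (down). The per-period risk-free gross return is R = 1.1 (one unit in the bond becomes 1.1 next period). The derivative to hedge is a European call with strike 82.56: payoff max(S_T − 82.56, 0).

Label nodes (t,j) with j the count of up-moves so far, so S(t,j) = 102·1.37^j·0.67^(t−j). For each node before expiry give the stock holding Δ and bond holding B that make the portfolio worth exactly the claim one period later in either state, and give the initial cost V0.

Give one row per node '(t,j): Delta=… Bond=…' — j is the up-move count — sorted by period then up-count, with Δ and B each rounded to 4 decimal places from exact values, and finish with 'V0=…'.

Risk-neutral probability p* = (R−d)/(u−d) = (1.1−0.67)/(1.37−0.67) = 0.6143.
Terminal payoffs: V(1,0)=0.0000, V(1,1)=57.1800
  t=0,j=0: stock 102.0000 → up 139.7400 (V=57.1800), down 68.3400 (V=0.0000). Price 31.9317; hedge Δ=0.8008, bond B=-49.7540.
Root portfolio cost Δ·102+B reproduces V0=31.9317.

(0,0): Delta=0.8008 Bond=-49.7540
V0=31.9317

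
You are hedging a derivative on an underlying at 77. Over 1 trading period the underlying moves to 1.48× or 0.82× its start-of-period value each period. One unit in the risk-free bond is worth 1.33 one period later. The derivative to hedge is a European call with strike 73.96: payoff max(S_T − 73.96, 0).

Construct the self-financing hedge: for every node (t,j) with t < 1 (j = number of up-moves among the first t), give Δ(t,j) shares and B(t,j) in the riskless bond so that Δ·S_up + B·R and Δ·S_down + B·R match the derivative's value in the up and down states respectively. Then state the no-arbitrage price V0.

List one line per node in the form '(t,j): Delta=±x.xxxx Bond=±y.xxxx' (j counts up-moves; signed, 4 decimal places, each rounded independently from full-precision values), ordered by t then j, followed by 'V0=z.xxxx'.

Under the risk-neutral measure, an up-move has probability p* = (R−d)/(u−d) = 0.7727 and values discount at R = 1.33.
At expiry t=1: V(1,0)=0.0000, V(1,1)=40.0000
  t=0,j=0: stock 77.0000 → up 113.9600 (V=40.0000), down 63.1400 (V=0.0000). Price 23.2399; hedge Δ=0.7871, bond B=-37.3661.
The time-0 hedge costs 23.2399, which is the no-arbitrage price.

(0,0): Delta=0.7871 Bond=-37.3661
V0=23.2399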